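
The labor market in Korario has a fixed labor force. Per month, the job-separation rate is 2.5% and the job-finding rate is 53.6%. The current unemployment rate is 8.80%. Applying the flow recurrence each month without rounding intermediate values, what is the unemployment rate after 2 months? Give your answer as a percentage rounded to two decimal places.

With a fixed labor force, u_{t+1} = u_t + s·(1−u_t) − f·u_t = u_t·(1−s−f) + s.
Here 1−s−f = 0.439 and s = 0.025.
u_1 = 0.088000 × 0.439 + 0.025 = 0.063632.
u_2 = 0.063632 × 0.439 + 0.025 = 0.052934.

Unemployment rate after two months ≈ 5.29%.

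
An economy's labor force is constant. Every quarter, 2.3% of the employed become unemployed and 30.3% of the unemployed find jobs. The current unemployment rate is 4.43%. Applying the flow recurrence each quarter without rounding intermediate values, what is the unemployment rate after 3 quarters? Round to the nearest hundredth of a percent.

With a fixed labor force, u_{t+1} = u_t + s·(1−u_t) − f·u_t = u_t·(1−s−f) + s.
Here 1−s−f = 0.674 and s = 0.023.
u_1 = 0.044300 × 0.674 + 0.023 = 0.052858.
u_2 = 0.052858 × 0.674 + 0.023 = 0.058626.
u_3 = 0.058626 × 0.674 + 0.023 = 0.062514.

Unemployment rate after three quarters ≈ 6.25%.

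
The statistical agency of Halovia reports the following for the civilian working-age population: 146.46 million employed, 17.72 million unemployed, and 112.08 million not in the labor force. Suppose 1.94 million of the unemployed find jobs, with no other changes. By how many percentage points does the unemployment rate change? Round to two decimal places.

Initially, labor force = 146.46 + 17.72 = 164.18 million, so u = 17.72/164.18 = 10.79%.
After the change, unemployed falls and employed rises by 1.94; labor force unchanged → E = 148.40, U = 15.78, labor force = 164.18 million.
New unemployment rate = 15.78 / 164.18 = 9.61%.
Change = 9.61% − 10.79% = −1.18 percentage points.

The unemployment rate changes by −1.18 percentage points.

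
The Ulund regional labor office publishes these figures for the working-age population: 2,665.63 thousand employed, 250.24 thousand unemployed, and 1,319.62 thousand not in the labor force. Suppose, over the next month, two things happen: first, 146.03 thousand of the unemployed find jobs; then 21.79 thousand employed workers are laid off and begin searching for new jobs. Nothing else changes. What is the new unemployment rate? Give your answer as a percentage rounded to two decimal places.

New unemployment rate ≈ 4.32%.

Initially, labor force = 2,665.63 + 250.24 = 2,915.87 thousand, so u = 250.24/2,915.87 = 8.58%.
After the first change, unemployed falls and employed rises by 146.03; labor force unchanged → E = 2,811.66, U = 104.21, labor force = 2,915.87 thousand.
After the second change, employed falls and unemployed rises by 21.79; labor force unchanged → E = 2,789.87, U = 126.00, labor force = 2,915.87 thousand.
New unemployment rate = 126.00 / 2,915.87 = 4.32%.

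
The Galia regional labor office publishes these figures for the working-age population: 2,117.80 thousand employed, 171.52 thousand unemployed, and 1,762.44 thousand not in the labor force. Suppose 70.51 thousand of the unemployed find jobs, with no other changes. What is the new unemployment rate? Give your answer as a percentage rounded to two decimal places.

New unemployment rate ≈ 4.41%.

Initially, labor force = 2,117.80 + 171.52 = 2,289.32 thousand, so u = 171.52/2,289.32 = 7.49%.
After the change, unemployed falls and employed rises by 70.51; labor force unchanged → E = 2,188.31, U = 101.01, labor force = 2,289.32 thousand.
New unemployment rate = 101.01 / 2,289.32 = 4.41%.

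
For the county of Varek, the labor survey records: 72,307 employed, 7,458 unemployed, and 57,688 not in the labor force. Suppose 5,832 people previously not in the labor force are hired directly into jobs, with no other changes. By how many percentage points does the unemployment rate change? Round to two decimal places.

Initially, labor force = 72,307 + 7,458 = 79,765, so u = 7,458/79,765 = 9.35%.
After the change, employed and labor force both rise by 5,832; unemployed unchanged → E = 78,139, U = 7,458, labor force = 85,597.
New unemployment rate = 7,458 / 85,597 = 8.71%.
Change = 8.71% − 9.35% = −0.64 percentage points.

The unemployment rate changes by −0.64 percentage points.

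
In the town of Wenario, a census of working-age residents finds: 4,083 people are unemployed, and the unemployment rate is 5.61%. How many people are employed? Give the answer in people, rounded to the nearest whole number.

Labor force = U / u = 4,083 / 0.0561 ≈ 72,781.
Employed = labor force − unemployed = 72,781 − 4,083 = 68,698.

About 68,698 are employed.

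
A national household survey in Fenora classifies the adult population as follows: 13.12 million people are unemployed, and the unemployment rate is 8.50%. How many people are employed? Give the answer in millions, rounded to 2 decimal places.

About 141.23 million are employed.

Labor force = U / u = 13.12 / 0.0850 ≈ 154.35 million.
Employed = labor force − unemployed = 154.35 − 13.12 = 141.23 million.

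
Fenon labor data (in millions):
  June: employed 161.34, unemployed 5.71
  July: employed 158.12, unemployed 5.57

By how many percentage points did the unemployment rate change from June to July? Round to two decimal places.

June: labor force = 161.34 + 5.71 = 167.05; u = 5.71/167.05 = 3.42%.
July: labor force = 158.12 + 5.57 = 163.69; u = 5.57/163.69 = 3.40%.
Change = 3.40% − 3.42% = −0.02 pp.

The unemployment rate changed by −0.02 percentage points.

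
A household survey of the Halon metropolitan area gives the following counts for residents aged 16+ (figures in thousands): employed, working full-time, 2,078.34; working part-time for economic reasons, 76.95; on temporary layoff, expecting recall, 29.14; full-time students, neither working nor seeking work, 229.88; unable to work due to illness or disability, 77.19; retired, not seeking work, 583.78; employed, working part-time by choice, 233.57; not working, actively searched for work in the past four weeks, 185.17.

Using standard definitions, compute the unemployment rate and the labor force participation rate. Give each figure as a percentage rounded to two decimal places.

Unemployment rate ≈ 8.23%; labor force participation rate ≈ 74.50%.

Employed = 2,078.34 + 76.95 + 233.57 = 2,388.86 thousand (anyone who worked, including part-time for economic reasons, counts as employed).
Unemployed = 29.14 + 185.17 = 214.31 thousand (jobless and actively searching, or on temporary layoff).
Labor force = 2,388.86 + 214.31 = 2,603.17 thousand.
Not in labor force = 229.88 + 77.19 + 583.78 = 890.85 thousand (those not working and not actively searching are outside the labor force).
Civilian working-age population = 2,603.17 + 890.85 = 3,494.02 thousand.
Unemployment rate = 214.31 / 2,603.17 = 8.23%.
Labor force participation rate = 2,603.17 / 3,494.02 = 74.50%.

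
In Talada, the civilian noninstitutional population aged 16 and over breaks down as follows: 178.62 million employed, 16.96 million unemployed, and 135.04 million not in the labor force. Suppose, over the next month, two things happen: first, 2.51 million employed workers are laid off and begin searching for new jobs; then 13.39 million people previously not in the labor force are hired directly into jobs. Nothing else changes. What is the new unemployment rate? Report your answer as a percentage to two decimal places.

New unemployment rate ≈ 9.32%.

Initially, labor force = 178.62 + 16.96 = 195.58 million, so u = 16.96/195.58 = 8.67%.
After the first change, employed falls and unemployed rises by 2.51; labor force unchanged → E = 176.11, U = 19.47, labor force = 195.58 million.
After the second change, employed and labor force both rise by 13.39; unemployed unchanged → E = 189.50, U = 19.47, labor force = 208.97 million.
New unemployment rate = 19.47 / 208.97 = 9.32%.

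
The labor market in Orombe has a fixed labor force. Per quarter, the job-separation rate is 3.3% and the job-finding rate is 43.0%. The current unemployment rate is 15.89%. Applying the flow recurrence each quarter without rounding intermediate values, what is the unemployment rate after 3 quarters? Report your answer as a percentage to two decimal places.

Unemployment rate after three quarters ≈ 8.48%.

With a fixed labor force, u_{t+1} = u_t + s·(1−u_t) − f·u_t = u_t·(1−s−f) + s.
Here 1−s−f = 0.537 and s = 0.033.
u_1 = 0.158900 × 0.537 + 0.033 = 0.118329.
u_2 = 0.118329 × 0.537 + 0.033 = 0.096543.
u_3 = 0.096543 × 0.537 + 0.033 = 0.084844.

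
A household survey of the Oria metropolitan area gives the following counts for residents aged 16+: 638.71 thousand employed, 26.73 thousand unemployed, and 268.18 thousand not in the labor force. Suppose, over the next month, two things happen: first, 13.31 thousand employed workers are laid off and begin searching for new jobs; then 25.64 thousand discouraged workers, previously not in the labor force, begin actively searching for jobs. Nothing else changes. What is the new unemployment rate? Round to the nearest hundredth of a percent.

Initially, labor force = 638.71 + 26.73 = 665.44 thousand, so u = 26.73/665.44 = 4.02%.
After the first change, employed falls and unemployed rises by 13.31; labor force unchanged → E = 625.40, U = 40.04, labor force = 665.44 thousand.
After the second change, unemployed and labor force both rise by 25.64 → E = 625.40, U = 65.68, labor force = 691.08 thousand.
New unemployment rate = 65.68 / 691.08 = 9.50%.

New unemployment rate ≈ 9.50%.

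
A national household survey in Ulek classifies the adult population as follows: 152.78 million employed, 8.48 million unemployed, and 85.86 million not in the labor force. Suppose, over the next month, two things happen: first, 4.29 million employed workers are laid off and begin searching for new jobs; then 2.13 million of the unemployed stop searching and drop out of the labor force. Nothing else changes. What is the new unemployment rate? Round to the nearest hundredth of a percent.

New unemployment rate ≈ 6.69%.

Initially, labor force = 152.78 + 8.48 = 161.26 million, so u = 8.48/161.26 = 5.26%.
After the first change, employed falls and unemployed rises by 4.29; labor force unchanged → E = 148.49, U = 12.77, labor force = 161.26 million.
After the second change, unemployed and labor force both fall by 2.13 → E = 148.49, U = 10.64, labor force = 159.13 million.
New unemployment rate = 10.64 / 159.13 = 6.69%.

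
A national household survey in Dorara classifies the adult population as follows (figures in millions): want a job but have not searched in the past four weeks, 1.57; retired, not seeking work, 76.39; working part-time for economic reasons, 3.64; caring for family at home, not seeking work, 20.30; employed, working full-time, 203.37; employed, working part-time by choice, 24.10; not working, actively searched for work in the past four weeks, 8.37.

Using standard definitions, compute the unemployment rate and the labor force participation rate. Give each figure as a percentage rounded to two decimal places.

Unemployment rate ≈ 3.50%; labor force participation rate ≈ 70.91%.

Employed = 3.64 + 203.37 + 24.10 = 231.11 million (anyone who worked, including part-time for economic reasons, counts as employed).
Unemployed = 8.37 million.
Labor force = 231.11 + 8.37 = 239.48 million.
Not in labor force = 1.57 + 76.39 + 20.30 = 98.26 million (those not working and not actively searching are outside the labor force — including those who want a job but have given up searching).
Civilian working-age population = 239.48 + 98.26 = 337.74 million.
Unemployment rate = 8.37 / 239.48 = 3.50%.
Labor force participation rate = 239.48 / 337.74 = 70.91%.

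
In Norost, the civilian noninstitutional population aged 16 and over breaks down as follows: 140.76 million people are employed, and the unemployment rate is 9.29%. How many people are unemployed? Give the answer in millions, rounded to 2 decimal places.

Let U be the number unemployed. The labor force is E + U, and U/(E+U) = 0.0929.
So U = 0.0929 × 140.76 / (1 − 0.0929) = 13.0766 / 0.9071 ≈ 14.42 million.

About 14.42 million are unemployed.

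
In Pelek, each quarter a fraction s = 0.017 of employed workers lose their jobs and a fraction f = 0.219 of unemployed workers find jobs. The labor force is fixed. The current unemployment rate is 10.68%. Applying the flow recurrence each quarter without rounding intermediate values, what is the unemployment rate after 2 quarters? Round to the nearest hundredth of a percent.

Unemployment rate after two quarters ≈ 9.23%.

With a fixed labor force, u_{t+1} = u_t + s·(1−u_t) − f·u_t = u_t·(1−s−f) + s.
Here 1−s−f = 0.764 and s = 0.017.
u_1 = 0.106800 × 0.764 + 0.017 = 0.098595.
u_2 = 0.098595 × 0.764 + 0.017 = 0.092327.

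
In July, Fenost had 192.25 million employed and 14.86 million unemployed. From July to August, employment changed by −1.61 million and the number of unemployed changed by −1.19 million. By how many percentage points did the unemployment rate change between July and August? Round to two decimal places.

The unemployment rate changed by −0.48 percentage points.

July: labor force = 192.25 + 14.86 = 207.11; u = 14.86/207.11 = 7.17%.
August: labor force = 190.64 + 13.67 = 204.31; u = 13.67/204.31 = 6.69%.
Change = 6.69% − 7.17% = −0.48 pp.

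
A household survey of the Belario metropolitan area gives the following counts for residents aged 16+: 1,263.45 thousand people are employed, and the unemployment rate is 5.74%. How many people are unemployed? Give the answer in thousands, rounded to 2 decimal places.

About 76.94 thousand are unemployed.

Let U be the number unemployed. The labor force is E + U, and U/(E+U) = 0.0574.
So U = 0.0574 × 1,263.45 / (1 − 0.0574) = 72.5220 / 0.9426 ≈ 76.94 thousand.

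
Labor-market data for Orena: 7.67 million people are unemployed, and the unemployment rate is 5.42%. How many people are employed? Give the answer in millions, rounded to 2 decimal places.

About 133.84 million are employed.

Labor force = U / u = 7.67 / 0.0542 ≈ 141.51 million.
Employed = labor force − unemployed = 141.51 − 7.67 = 133.84 million.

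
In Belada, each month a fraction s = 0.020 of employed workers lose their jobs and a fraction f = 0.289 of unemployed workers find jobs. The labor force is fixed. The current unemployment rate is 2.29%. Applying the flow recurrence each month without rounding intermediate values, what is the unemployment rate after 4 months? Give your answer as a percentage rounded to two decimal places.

Unemployment rate after four months ≈ 5.52%.

With a fixed labor force, u_{t+1} = u_t + s·(1−u_t) − f·u_t = u_t·(1−s−f) + s.
Here 1−s−f = 0.691 and s = 0.020.
u_1 = 0.022900 × 0.691 + 0.020 = 0.035824.
u_2 = 0.035824 × 0.691 + 0.020 = 0.044754.
u_3 = 0.044754 × 0.691 + 0.020 = 0.050925.
u_4 = 0.050925 × 0.691 + 0.020 = 0.055189.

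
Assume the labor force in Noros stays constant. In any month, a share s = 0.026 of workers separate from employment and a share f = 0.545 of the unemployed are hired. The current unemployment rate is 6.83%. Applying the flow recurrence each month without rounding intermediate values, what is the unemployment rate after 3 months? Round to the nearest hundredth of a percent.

Unemployment rate after three months ≈ 4.73%.

With a fixed labor force, u_{t+1} = u_t + s·(1−u_t) − f·u_t = u_t·(1−s−f) + s.
Here 1−s−f = 0.429 and s = 0.026.
u_1 = 0.068300 × 0.429 + 0.026 = 0.055301.
u_2 = 0.055301 × 0.429 + 0.026 = 0.049724.
u_3 = 0.049724 × 0.429 + 0.026 = 0.047332.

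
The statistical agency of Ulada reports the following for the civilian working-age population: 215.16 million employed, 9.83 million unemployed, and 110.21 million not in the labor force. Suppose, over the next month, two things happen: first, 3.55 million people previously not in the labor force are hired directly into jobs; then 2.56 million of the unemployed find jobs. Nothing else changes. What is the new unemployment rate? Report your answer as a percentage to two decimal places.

Initially, labor force = 215.16 + 9.83 = 224.99 million, so u = 9.83/224.99 = 4.37%.
After the first change, employed and labor force both rise by 3.55; unemployed unchanged → E = 218.71, U = 9.83, labor force = 228.54 million.
After the second change, unemployed falls and employed rises by 2.56; labor force unchanged → E = 221.27, U = 7.27, labor force = 228.54 million.
New unemployment rate = 7.27 / 228.54 = 3.18%.

New unemployment rate ≈ 3.18%.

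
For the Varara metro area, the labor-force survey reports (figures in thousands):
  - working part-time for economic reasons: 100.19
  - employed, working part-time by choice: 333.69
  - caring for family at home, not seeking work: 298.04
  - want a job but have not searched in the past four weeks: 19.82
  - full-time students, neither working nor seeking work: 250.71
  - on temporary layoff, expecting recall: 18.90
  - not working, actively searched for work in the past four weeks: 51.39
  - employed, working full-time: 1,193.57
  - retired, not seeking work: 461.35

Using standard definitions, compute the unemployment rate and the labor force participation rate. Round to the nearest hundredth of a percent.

Employed = 100.19 + 333.69 + 1,193.57 = 1,627.45 thousand (anyone who worked, including part-time for economic reasons, counts as employed).
Unemployed = 18.90 + 51.39 = 70.29 thousand (jobless and actively searching, or on temporary layoff).
Labor force = 1,627.45 + 70.29 = 1,697.74 thousand.
Not in labor force = 298.04 + 19.82 + 250.71 + 461.35 = 1,029.92 thousand (those not working and not actively searching are outside the labor force — including those who want a job but have given up searching).
Civilian working-age population = 1,697.74 + 1,029.92 = 2,727.66 thousand.
Unemployment rate = 70.29 / 1,697.74 = 4.14%.
Labor force participation rate = 1,697.74 / 2,727.66 = 62.24%.

Unemployment rate ≈ 4.14%; labor force participation rate ≈ 62.24%.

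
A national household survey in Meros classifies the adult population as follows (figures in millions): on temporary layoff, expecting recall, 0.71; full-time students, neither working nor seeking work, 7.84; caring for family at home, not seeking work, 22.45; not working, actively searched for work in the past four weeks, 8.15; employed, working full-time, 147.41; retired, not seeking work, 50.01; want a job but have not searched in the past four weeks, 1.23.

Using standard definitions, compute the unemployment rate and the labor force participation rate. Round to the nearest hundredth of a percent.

Employed = 147.41 million.
Unemployed = 0.71 + 8.15 = 8.86 million (jobless and actively searching, or on temporary layoff).
Labor force = 147.41 + 8.86 = 156.27 million.
Not in labor force = 7.84 + 22.45 + 50.01 + 1.23 = 81.53 million (those not working and not actively searching are outside the labor force — including those who want a job but have given up searching).
Civilian working-age population = 156.27 + 81.53 = 237.80 million.
Unemployment rate = 8.86 / 156.27 = 5.67%.
Labor force participation rate = 156.27 / 237.80 = 65.71%.

Unemployment rate ≈ 5.67%; labor force participation rate ≈ 65.71%.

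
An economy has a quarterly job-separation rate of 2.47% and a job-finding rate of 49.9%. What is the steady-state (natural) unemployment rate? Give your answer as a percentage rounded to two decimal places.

At steady state the flows balance: s·E = f·U, so U/(E+U) = s/(s+f).
u* = 2.47 / (2.47 + 49.9) = 2.47 / 52.37 = 4.72%.

Steady-state unemployment rate ≈ 4.72%.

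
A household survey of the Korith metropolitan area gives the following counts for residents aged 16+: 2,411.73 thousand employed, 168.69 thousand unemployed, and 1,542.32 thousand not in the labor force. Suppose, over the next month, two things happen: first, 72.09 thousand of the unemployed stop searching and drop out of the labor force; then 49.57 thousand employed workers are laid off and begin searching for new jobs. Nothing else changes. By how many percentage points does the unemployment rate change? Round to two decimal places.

The unemployment rate changes by −0.71 percentage points.

Initially, labor force = 2,411.73 + 168.69 = 2,580.42 thousand, so u = 168.69/2,580.42 = 6.54%.
After the first change, unemployed and labor force both fall by 72.09 → E = 2,411.73, U = 96.60, labor force = 2,508.33 thousand.
After the second change, employed falls and unemployed rises by 49.57; labor force unchanged → E = 2,362.16, U = 146.17, labor force = 2,508.33 thousand.
New unemployment rate = 146.17 / 2,508.33 = 5.83%.
Change = 5.83% − 6.54% = −0.71 percentage points.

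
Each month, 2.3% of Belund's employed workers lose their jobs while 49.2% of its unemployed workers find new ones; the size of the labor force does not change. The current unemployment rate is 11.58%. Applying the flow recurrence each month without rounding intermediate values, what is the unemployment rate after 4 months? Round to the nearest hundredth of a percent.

Unemployment rate after four months ≈ 4.86%.

With a fixed labor force, u_{t+1} = u_t + s·(1−u_t) − f·u_t = u_t·(1−s−f) + s.
Here 1−s−f = 0.485 and s = 0.023.
u_1 = 0.115800 × 0.485 + 0.023 = 0.079163.
u_2 = 0.079163 × 0.485 + 0.023 = 0.061394.
u_3 = 0.061394 × 0.485 + 0.023 = 0.052776.
u_4 = 0.052776 × 0.485 + 0.023 = 0.048596.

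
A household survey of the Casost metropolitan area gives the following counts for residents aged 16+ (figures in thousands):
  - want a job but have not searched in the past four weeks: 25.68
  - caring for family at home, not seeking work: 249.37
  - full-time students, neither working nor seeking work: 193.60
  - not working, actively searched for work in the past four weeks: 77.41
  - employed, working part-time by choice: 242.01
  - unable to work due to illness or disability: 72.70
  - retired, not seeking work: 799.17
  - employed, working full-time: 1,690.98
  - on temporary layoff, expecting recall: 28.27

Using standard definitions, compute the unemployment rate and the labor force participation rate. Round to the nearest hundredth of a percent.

Employed = 242.01 + 1,690.98 = 1,932.99 thousand.
Unemployed = 77.41 + 28.27 = 105.68 thousand (jobless and actively searching, or on temporary layoff).
Labor force = 1,932.99 + 105.68 = 2,038.67 thousand.
Not in labor force = 25.68 + 249.37 + 193.60 + 72.70 + 799.17 = 1,340.52 thousand (those not working and not actively searching are outside the labor force — including those who want a job but have given up searching).
Civilian working-age population = 2,038.67 + 1,340.52 = 3,379.19 thousand.
Unemployment rate = 105.68 / 2,038.67 = 5.18%.
Labor force participation rate = 2,038.67 / 3,379.19 = 60.33%.

Unemployment rate ≈ 5.18%; labor force participation rate ≈ 60.33%.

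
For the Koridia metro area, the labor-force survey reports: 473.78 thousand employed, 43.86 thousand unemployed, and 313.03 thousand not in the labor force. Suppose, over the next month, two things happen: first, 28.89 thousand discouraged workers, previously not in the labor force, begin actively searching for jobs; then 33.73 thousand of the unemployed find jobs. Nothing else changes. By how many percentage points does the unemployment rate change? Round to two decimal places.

Initially, labor force = 473.78 + 43.86 = 517.64 thousand, so u = 43.86/517.64 = 8.47%.
After the first change, unemployed and labor force both rise by 28.89 → E = 473.78, U = 72.75, labor force = 546.53 thousand.
After the second change, unemployed falls and employed rises by 33.73; labor force unchanged → E = 507.51, U = 39.02, labor force = 546.53 thousand.
New unemployment rate = 39.02 / 546.53 = 7.14%.
Change = 7.14% − 8.47% = −1.33 percentage points.

The unemployment rate changes by −1.33 percentage points.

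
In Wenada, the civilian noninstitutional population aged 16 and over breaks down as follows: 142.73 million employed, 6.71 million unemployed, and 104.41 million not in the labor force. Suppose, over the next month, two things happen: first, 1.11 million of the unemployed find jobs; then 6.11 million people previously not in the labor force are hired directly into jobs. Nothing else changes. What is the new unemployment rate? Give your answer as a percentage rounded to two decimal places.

Initially, labor force = 142.73 + 6.71 = 149.44 million, so u = 6.71/149.44 = 4.49%.
After the first change, unemployed falls and employed rises by 1.11; labor force unchanged → E = 143.84, U = 5.60, labor force = 149.44 million.
After the second change, employed and labor force both rise by 6.11; unemployed unchanged → E = 149.95, U = 5.60, labor force = 155.55 million.
New unemployment rate = 5.60 / 155.55 = 3.60%.

New unemployment rate ≈ 3.60%.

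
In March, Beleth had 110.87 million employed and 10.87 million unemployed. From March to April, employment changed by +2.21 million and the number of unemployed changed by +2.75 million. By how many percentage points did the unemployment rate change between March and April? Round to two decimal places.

March: labor force = 110.87 + 10.87 = 121.74; u = 10.87/121.74 = 8.93%.
April: labor force = 113.08 + 13.62 = 126.70; u = 13.62/126.70 = 10.75%.
Change = 10.75% − 8.93% = +1.82 pp.

The unemployment rate changed by +1.82 percentage points.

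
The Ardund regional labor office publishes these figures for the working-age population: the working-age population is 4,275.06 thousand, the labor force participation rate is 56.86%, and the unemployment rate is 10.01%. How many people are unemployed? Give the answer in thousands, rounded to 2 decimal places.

Labor force = 0.5686 × 4,275.06 = 2,430.80 thousand.
Unemployed = 0.1001 × 2,430.80 ≈ 243.32 thousand.

About 243.32 thousand are unemployed.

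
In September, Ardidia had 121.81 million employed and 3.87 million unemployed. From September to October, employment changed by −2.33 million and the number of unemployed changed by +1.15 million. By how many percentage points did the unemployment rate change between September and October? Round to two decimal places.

September: labor force = 121.81 + 3.87 = 125.68; u = 3.87/125.68 = 3.08%.
October: labor force = 119.48 + 5.02 = 124.50; u = 5.02/124.50 = 4.03%.
Change = 4.03% − 3.08% = +0.95 pp.

The unemployment rate changed by +0.95 percentage points.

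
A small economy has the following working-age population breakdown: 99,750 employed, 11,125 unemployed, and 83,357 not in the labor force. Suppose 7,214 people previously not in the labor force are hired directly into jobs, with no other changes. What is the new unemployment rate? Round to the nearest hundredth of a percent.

New unemployment rate ≈ 9.42%.

Initially, labor force = 99,750 + 11,125 = 110,875, so u = 11,125/110,875 = 10.03%.
After the change, employed and labor force both rise by 7,214; unemployed unchanged → E = 106,964, U = 11,125, labor force = 118,089.
New unemployment rate = 11,125 / 118,089 = 9.42%.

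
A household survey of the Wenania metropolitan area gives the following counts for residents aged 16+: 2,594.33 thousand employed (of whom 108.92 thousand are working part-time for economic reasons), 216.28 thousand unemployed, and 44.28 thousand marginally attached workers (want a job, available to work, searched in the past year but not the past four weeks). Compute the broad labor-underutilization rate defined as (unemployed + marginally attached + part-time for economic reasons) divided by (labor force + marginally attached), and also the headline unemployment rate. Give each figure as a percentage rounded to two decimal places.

Broad underutilization rate ≈ 12.94%; headline unemployment rate ≈ 7.70%.

Labor force = 2,594.33 + 216.28 = 2,810.61 thousand.
Numerator = 216.28 + 44.28 + 108.92 = 369.48 thousand.
Denominator = 2,810.61 + 44.28 = 2,854.89 thousand.
Broad rate = 369.48 / 2,854.89 = 12.94%.
Headline unemployment rate = 216.28 / 2,810.61 = 7.70%.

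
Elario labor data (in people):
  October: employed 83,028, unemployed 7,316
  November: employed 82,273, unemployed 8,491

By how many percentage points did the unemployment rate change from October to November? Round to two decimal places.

October: labor force = 83,028 + 7,316 = 90,344; u = 7,316/90,344 = 8.10%.
November: labor force = 82,273 + 8,491 = 90,764; u = 8,491/90,764 = 9.36%.
Change = 9.36% − 8.10% = +1.26 pp.

The unemployment rate changed by +1.26 percentage points.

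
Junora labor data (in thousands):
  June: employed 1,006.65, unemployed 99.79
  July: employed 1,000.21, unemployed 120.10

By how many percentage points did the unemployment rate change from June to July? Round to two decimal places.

June: labor force = 1,006.65 + 99.79 = 1,106.44; u = 99.79/1,106.44 = 9.02%.
July: labor force = 1,000.21 + 120.10 = 1,120.31; u = 120.10/1,120.31 = 10.72%.
Change = 10.72% − 9.02% = +1.70 pp.

The unemployment rate changed by +1.70 percentage points.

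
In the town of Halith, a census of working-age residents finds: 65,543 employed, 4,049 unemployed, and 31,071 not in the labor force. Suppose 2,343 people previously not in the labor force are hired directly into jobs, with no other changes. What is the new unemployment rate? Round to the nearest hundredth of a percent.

New unemployment rate ≈ 5.63%.

Initially, labor force = 65,543 + 4,049 = 69,592, so u = 4,049/69,592 = 5.82%.
After the change, employed and labor force both rise by 2,343; unemployed unchanged → E = 67,886, U = 4,049, labor force = 71,935.
New unemployment rate = 4,049 / 71,935 = 5.63%.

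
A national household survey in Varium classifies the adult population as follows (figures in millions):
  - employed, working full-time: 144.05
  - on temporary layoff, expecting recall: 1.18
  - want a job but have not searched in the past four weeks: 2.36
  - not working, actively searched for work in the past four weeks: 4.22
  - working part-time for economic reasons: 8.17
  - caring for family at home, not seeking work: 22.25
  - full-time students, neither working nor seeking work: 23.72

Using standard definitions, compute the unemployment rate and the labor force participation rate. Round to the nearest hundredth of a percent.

Unemployment rate ≈ 3.43%; labor force participation rate ≈ 76.53%.

Employed = 144.05 + 8.17 = 152.22 million (anyone who worked, including part-time for economic reasons, counts as employed).
Unemployed = 1.18 + 4.22 = 5.40 million (jobless and actively searching, or on temporary layoff).
Labor force = 152.22 + 5.40 = 157.62 million.
Not in labor force = 2.36 + 22.25 + 23.72 = 48.33 million (those not working and not actively searching are outside the labor force — including those who want a job but have given up searching).
Civilian working-age population = 157.62 + 48.33 = 205.95 million.
Unemployment rate = 5.40 / 157.62 = 3.43%.
Labor force participation rate = 157.62 / 205.95 = 76.53%.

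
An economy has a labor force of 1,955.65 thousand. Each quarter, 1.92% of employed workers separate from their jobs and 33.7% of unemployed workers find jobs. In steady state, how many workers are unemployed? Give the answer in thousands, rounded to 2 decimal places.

About 105.41 thousand are unemployed in steady state.

Steady-state unemployment rate u* = s/(s+f) = 1.92/(1.92+33.7) = 0.053902.
Unemployed = u* × labor force = 0.053902 × 1,955.65 ≈ 105.41 thousand.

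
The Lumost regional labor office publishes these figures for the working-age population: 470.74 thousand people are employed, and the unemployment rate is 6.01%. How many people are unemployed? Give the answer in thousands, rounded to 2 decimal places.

About 30.10 thousand are unemployed.

Let U be the number unemployed. The labor force is E + U, and U/(E+U) = 0.0601.
So U = 0.0601 × 470.74 / (1 − 0.0601) = 28.2915 / 0.9399 ≈ 30.10 thousand.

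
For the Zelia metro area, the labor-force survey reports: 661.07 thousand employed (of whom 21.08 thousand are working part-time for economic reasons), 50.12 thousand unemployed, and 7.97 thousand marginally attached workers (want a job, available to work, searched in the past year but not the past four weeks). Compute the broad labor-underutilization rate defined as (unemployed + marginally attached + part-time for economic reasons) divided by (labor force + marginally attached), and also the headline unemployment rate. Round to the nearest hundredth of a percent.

Labor force = 661.07 + 50.12 = 711.19 thousand.
Numerator = 50.12 + 7.97 + 21.08 = 79.17 thousand.
Denominator = 711.19 + 7.97 = 719.16 thousand.
Broad rate = 79.17 / 719.16 = 11.01%.
Headline unemployment rate = 50.12 / 711.19 = 7.05%.

Broad underutilization rate ≈ 11.01%; headline unemployment rate ≈ 7.05%.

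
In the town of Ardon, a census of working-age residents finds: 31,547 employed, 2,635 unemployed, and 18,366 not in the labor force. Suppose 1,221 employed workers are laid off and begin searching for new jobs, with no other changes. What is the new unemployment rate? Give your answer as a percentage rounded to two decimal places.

New unemployment rate ≈ 11.28%.

Initially, labor force = 31,547 + 2,635 = 34,182, so u = 2,635/34,182 = 7.71%.
After the change, employed falls and unemployed rises by 1,221; labor force unchanged → E = 30,326, U = 3,856, labor force = 34,182.
New unemployment rate = 3,856 / 34,182 = 11.28%.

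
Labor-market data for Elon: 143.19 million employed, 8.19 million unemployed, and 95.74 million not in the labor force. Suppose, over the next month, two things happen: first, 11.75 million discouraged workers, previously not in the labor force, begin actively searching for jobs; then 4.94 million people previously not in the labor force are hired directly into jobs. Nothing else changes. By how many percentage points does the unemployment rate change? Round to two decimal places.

Initially, labor force = 143.19 + 8.19 = 151.38 million, so u = 8.19/151.38 = 5.41%.
After the first change, unemployed and labor force both rise by 11.75 → E = 143.19, U = 19.94, labor force = 163.13 million.
After the second change, employed and labor force both rise by 4.94; unemployed unchanged → E = 148.13, U = 19.94, labor force = 168.07 million.
New unemployment rate = 19.94 / 168.07 = 11.86%.
Change = 11.86% − 5.41% = +6.45 percentage points.

The unemployment rate changes by +6.45 percentage points.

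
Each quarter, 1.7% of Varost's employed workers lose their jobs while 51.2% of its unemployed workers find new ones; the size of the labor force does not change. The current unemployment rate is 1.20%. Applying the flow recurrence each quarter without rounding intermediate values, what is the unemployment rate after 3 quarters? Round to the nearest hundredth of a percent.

Unemployment rate after three quarters ≈ 3.00%.

With a fixed labor force, u_{t+1} = u_t + s·(1−u_t) − f·u_t = u_t·(1−s−f) + s.
Here 1−s−f = 0.471 and s = 0.017.
u_1 = 0.012000 × 0.471 + 0.017 = 0.022652.
u_2 = 0.022652 × 0.471 + 0.017 = 0.027669.
u_3 = 0.027669 × 0.471 + 0.017 = 0.030032.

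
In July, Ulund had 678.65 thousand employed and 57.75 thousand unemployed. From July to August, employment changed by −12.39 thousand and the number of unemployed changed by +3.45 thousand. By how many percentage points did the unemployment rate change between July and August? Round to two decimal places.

July: labor force = 678.65 + 57.75 = 736.40; u = 57.75/736.40 = 7.84%.
August: labor force = 666.26 + 61.20 = 727.46; u = 61.20/727.46 = 8.41%.
Change = 8.41% − 7.84% = +0.57 pp.

The unemployment rate changed by +0.57 percentage points.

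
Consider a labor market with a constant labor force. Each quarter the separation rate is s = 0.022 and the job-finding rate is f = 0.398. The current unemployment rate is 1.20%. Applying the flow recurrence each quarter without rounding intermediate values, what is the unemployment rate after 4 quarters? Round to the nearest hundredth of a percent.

Unemployment rate after four quarters ≈ 4.78%.

With a fixed labor force, u_{t+1} = u_t + s·(1−u_t) − f·u_t = u_t·(1−s−f) + s.
Here 1−s−f = 0.580 and s = 0.022.
u_1 = 0.012000 × 0.580 + 0.022 = 0.028960.
u_2 = 0.028960 × 0.580 + 0.022 = 0.038797.
u_3 = 0.038797 × 0.580 + 0.022 = 0.044502.
u_4 = 0.044502 × 0.580 + 0.022 = 0.047811.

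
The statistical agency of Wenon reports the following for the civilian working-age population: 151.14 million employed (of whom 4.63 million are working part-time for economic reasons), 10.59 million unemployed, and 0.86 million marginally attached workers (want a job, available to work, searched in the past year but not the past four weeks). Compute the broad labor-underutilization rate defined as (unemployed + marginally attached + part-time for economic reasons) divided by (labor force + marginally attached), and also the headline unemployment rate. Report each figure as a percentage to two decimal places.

Labor force = 151.14 + 10.59 = 161.73 million.
Numerator = 10.59 + 0.86 + 4.63 = 16.08 million.
Denominator = 161.73 + 0.86 = 162.59 million.
Broad rate = 16.08 / 162.59 = 9.89%.
Headline unemployment rate = 10.59 / 161.73 = 6.55%.

Broad underutilization rate ≈ 9.89%; headline unemployment rate ≈ 6.55%.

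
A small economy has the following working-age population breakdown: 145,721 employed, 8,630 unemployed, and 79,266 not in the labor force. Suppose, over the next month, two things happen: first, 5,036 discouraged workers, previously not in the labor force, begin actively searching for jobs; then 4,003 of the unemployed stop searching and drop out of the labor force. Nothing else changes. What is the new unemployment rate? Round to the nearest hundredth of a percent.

New unemployment rate ≈ 6.22%.

Initially, labor force = 145,721 + 8,630 = 154,351, so u = 8,630/154,351 = 5.59%.
After the first change, unemployed and labor force both rise by 5,036 → E = 145,721, U = 13,666, labor force = 159,387.
After the second change, unemployed and labor force both fall by 4,003 → E = 145,721, U = 9,663, labor force = 155,384.
New unemployment rate = 9,663 / 155,384 = 6.22%.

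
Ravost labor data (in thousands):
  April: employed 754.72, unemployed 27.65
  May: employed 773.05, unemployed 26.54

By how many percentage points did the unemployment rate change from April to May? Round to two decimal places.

April: labor force = 754.72 + 27.65 = 782.37; u = 27.65/782.37 = 3.53%.
May: labor force = 773.05 + 26.54 = 799.59; u = 26.54/799.59 = 3.32%.
Change = 3.32% − 3.53% = −0.21 pp.

The unemployment rate changed by −0.21 percentage points.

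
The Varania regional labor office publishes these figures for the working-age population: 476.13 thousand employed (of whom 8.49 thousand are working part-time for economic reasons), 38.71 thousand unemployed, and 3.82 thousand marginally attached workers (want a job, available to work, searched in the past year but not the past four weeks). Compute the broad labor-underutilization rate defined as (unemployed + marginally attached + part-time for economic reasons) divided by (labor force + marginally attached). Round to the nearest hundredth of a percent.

Labor force = 476.13 + 38.71 = 514.84 thousand.
Numerator = 38.71 + 3.82 + 8.49 = 51.02 thousand.
Denominator = 514.84 + 3.82 = 518.66 thousand.
Broad rate = 51.02 / 518.66 = 9.84%.

Broad underutilization rate ≈ 9.84%.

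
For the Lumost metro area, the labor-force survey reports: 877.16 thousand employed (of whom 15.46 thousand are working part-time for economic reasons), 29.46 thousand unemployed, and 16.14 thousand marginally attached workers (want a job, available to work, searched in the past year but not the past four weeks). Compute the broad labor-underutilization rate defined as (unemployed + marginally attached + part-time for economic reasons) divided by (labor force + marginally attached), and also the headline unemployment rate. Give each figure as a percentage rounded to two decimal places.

Broad underutilization rate ≈ 6.62%; headline unemployment rate ≈ 3.25%.

Labor force = 877.16 + 29.46 = 906.62 thousand.
Numerator = 29.46 + 16.14 + 15.46 = 61.06 thousand.
Denominator = 906.62 + 16.14 = 922.76 thousand.
Broad rate = 61.06 / 922.76 = 6.62%.
Headline unemployment rate = 29.46 / 906.62 = 3.25%.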